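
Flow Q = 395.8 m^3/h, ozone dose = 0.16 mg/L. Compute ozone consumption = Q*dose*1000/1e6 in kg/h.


O3 demand (mg/h) = Q * dose * 1000 = 395.8 * 0.16 * 1000 = 63328 mg/h
Convert mg to kg: 63328 / 1e6 = 0.063328 kg/h

0.063328 kg/h


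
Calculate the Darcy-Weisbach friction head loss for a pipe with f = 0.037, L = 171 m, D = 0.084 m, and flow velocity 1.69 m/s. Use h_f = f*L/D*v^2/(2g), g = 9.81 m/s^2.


v^2 = 1.69^2 = 2.8561 m^2/s^2
L/D = 171/0.084 = 2035.7143
h_f = f*(L/D)*v^2/(2g) = 0.037 * 2035.7143 * 2.8561 / 19.62 = 10.9646 m

10.9646 m


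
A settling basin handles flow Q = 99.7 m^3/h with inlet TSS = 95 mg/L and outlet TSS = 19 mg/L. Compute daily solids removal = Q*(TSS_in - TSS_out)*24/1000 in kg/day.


Concentration drop: TSS_in - TSS_out = 95 - 19 = 76 mg/L
Hourly solids removed = Q * dTSS = 99.7 m^3/h * 76 mg/L = 7577.2 g/h  (m^3/h * mg/L = g/h)
Daily solids removed = 7577.2 * 24 = 181852.8 g/day
Convert g to kg: 181852.8 / 1000 = 181.8528 kg/day

181.8528 kg/day


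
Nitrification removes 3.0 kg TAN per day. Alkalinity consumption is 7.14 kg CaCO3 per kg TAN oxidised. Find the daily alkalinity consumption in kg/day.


Alkalinity factor: 7.14 kg CaCO3 consumed per kg TAN nitrified
alk = 3.0 kg TAN * 7.14 = 21.42 kg CaCO3/day

21.42 kg CaCO3/day


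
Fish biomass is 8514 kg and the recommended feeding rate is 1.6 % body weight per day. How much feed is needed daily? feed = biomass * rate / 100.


Feeding rate fraction = 1.6% / 100 = 0.016
Daily feed = 8514 kg * 0.016 = 136.224 kg/day

136.224 kg/day


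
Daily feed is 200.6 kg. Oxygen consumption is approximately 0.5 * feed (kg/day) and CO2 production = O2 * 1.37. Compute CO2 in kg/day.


O2 = 200.6 * 0.5 = 100.3
CO2 = 100.3 * 1.37 = 137.411

137.411 kg/day


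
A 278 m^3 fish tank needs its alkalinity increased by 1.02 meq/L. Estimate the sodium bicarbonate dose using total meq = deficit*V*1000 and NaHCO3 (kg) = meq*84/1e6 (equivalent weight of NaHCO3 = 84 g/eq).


Tank volume in L = 278 m^3 * 1000 = 278000 L
Total meq required = 1.02 meq/L * 278000 L = 283560 meq
NaHCO3 mass = 283560 meq * 84 mg/meq / 1e6 = 23.819 kg

23.819 kg


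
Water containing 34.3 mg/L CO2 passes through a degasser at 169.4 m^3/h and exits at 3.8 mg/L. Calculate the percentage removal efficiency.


CO2_out / CO2_in = 3.8 / 34.3 = 0.11078717
Fraction remaining = 0.11078717
efficiency = (1 - 0.11078717) * 100 = 88.9213 %

88.9213 %


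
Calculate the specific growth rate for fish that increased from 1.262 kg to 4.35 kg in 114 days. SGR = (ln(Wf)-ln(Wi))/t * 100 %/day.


ln(W_f) = ln(4.35) = 1.4701758
ln(W_i) = ln(1.262) = 0.23269776
ln(W_f) - ln(W_i) = 1.4701758 - 0.23269776 = 1.237478
SGR = 1.237478 / 114 * 100 = 1.08551 %/day

1.08551 %/day


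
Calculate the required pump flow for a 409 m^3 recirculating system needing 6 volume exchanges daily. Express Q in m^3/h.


Daily recirculation volume = 409 m^3 * 6 = 2454 m^3/day
Flow rate Q = daily volume / 24 h = 2454 / 24 = 102.25 m^3/h

102.25 m^3/h


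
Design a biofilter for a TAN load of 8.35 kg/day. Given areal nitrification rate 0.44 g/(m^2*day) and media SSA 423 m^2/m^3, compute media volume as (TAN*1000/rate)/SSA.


A = 8.35*1000 / 0.44 = 18977.273 m^2
V = 18977.273 / 423 = 44.8635

44.8635 m^3


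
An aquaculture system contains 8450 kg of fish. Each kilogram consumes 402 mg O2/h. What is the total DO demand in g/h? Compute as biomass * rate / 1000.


Total O2 consumption (mg/h) = 8450 kg * 402 mg/(kg*h) = 3396900 mg/h
Convert to g/h: 3396900 / 1000 = 3396.9 g/h

3396.9 g/h


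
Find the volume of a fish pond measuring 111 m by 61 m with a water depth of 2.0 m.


Base area = L * W = 111 * 61 = 6771 m^2
Volume = area * depth = 6771 * 2.0 = 13542 m^3

13542 m^3


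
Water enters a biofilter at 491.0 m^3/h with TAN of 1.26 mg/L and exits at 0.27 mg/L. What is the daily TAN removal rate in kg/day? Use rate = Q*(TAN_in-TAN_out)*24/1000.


Concentration drop: TAN_in - TAN_out = 1.26 - 0.27 = 0.99 mg/L
Hourly TAN removed = Q * dTAN = 491.0 m^3/h * 0.99 mg/L = 486.09 g/h  (m^3/h * mg/L = g/h)
Daily TAN removed = 486.09 * 24 = 11666.16 g/day
Convert to kg/day: 11666.16 / 1000 = 11.66616 kg/day

11.66616 kg/day


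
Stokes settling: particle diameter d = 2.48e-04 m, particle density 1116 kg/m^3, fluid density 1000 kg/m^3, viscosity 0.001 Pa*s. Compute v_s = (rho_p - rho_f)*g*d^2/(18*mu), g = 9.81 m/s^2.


Density difference: rho_p - rho_f = 1116 - 1000 = 116 kg/m^3
d^2 = (2.48e-04)^2 = 6.1504e-08 m^2
Numerator = (rho_p - rho_f) * g * d^2 = 116 * 9.81 * 6.1504e-08 = 6.9989092e-05
Denominator = 18 * mu = 18 * 0.001 = 0.018
v_s = 6.9989092e-05 / 0.018 = 0.00388828 m/s
Check: Re = rho_f * v_s * d / mu = 1000 * 0.00388828 * 2.48e-04 / 0.001 = 0.964 < 1, so Stokes' law applies.

0.00388828 m/s


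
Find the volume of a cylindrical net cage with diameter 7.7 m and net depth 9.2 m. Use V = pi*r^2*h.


r = d/2 = 7.7/2 = 3.85 m
Base area = pi*r^2 = pi*3.85^2 = 46.566257 m^2
Volume = 46.566257 * 9.2 = 428.41 m^3

428.41 m^3


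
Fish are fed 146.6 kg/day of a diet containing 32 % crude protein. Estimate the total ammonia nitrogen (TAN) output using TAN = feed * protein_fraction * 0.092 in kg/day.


Protein in feed = 146.6 * 32/100 = 46.912 kg/day
TAN = protein * 0.092 = 46.912 * 0.092 = 4.315904 kg/day

4.315904 kg/day


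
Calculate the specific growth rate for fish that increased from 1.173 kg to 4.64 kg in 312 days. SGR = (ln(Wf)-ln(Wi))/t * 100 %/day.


ln(W_f) = ln(4.64) = 1.5347144
ln(W_i) = ln(1.173) = 0.15956457
ln(W_f) - ln(W_i) = 1.5347144 - 0.15956457 = 1.3751498
SGR = 1.3751498 / 312 * 100 = 0.440753 %/day

0.440753 %/day


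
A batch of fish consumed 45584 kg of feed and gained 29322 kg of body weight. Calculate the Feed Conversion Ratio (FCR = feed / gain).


FCR = feed consumed / weight gained
FCR = 45584 kg / 29322 kg = 1.5546

1.5546


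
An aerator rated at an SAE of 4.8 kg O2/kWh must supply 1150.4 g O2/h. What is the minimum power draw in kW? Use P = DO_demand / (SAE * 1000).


SAE in g O2/kWh = 4.8 * 1000 = 4800 g/kWh
P = DO_demand / SAE_g = 1150.4 / 4800 = 0.239667 kW

0.239667 kW


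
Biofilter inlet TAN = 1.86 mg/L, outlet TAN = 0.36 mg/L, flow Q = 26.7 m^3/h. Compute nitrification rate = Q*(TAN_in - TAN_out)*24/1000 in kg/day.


Concentration drop: TAN_in - TAN_out = 1.86 - 0.36 = 1.5 mg/L
Hourly TAN removed = Q * dTAN = 26.7 m^3/h * 1.5 mg/L = 40.05 g/h  (m^3/h * mg/L = g/h)
Daily TAN removed = 40.05 * 24 = 961.2 g/day
Convert to kg/day: 961.2 / 1000 = 0.9612 kg/day

0.9612 kg/day


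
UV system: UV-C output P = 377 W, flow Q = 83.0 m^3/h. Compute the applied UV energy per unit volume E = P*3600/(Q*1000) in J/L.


Energy delivered per hour = 377 W * 3600 s = 1357200 J/h
Volume treated per hour = 83.0 m^3/h * 1000 = 83000 L/h
dose = 1357200 / 83000 = 16.3518 J/L

16.3518 J/L


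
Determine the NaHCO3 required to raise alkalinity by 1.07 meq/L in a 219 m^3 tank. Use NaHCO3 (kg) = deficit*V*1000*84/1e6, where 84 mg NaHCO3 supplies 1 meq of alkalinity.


Tank volume in L = 219 m^3 * 1000 = 219000 L
Total meq required = 1.07 meq/L * 219000 L = 234330 meq
NaHCO3 mass = 234330 meq * 84 mg/meq / 1e6 = 19.6837 kg

19.6837 kg


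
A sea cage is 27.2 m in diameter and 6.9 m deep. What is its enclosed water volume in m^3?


r = d/2 = 27.2/2 = 13.6 m
Base area = pi*r^2 = pi*13.6^2 = 581.06898 m^2
Volume = 581.06898 * 6.9 = 4009.38 m^3

4009.38 m^3


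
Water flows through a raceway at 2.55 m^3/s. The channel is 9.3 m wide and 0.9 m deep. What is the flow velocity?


Cross-sectional area = W * d = 9.3 * 0.9 = 8.37 m^2
Velocity = Q / A = 2.55 / 8.37 = 0.304659 m/s

0.304659 m/s


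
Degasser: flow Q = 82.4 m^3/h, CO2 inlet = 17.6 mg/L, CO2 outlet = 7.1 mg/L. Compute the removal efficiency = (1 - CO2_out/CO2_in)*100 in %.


CO2_out / CO2_in = 7.1 / 17.6 = 0.40340909
Fraction remaining = 0.40340909
efficiency = (1 - 0.40340909) * 100 = 59.6591 %

59.6591 %


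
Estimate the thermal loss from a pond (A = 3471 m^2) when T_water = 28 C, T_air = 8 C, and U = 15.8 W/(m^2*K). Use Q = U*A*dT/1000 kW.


Temperature difference dT = 28 - 8 = 20 K
Heat loss (W) = U * A * dT = 15.8 * 3471 * 20 = 1096836 W
Convert to kW: 1096836 / 1000 = 1096.836 kW

1096.836 kW


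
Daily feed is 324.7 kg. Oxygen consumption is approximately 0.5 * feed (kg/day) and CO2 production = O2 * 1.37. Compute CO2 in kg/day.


O2 = 324.7 * 0.5 = 162.35
CO2 = 162.35 * 1.37 = 222.4195

222.4195 kg/day


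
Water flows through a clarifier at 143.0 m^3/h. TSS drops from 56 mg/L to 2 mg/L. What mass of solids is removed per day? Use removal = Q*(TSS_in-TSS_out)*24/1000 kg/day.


Concentration drop: TSS_in - TSS_out = 56 - 2 = 54 mg/L
Hourly solids removed = Q * dTSS = 143.0 m^3/h * 54 mg/L = 7722 g/h  (m^3/h * mg/L = g/h)
Daily solids removed = 7722 * 24 = 185328 g/day
Convert g to kg: 185328 / 1000 = 185.328 kg/day

185.328 kg/day


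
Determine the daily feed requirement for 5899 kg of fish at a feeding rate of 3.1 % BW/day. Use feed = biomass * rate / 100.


Feeding rate fraction = 3.1% / 100 = 0.031
Daily feed = 5899 kg * 0.031 = 182.869 kg/day

182.869 kg/day


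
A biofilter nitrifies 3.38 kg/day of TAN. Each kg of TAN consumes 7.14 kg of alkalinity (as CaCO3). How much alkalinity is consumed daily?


Alkalinity factor: 7.14 kg CaCO3 consumed per kg TAN nitrified
alk = 3.38 kg TAN * 7.14 = 24.1332 kg CaCO3/day

24.1332 kg CaCO3/day


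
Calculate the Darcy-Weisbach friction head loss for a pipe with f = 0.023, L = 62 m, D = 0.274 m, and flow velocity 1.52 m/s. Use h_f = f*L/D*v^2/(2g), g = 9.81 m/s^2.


v^2 = 1.52^2 = 2.3104 m^2/s^2
L/D = 62/0.274 = 226.27737
h_f = f*(L/D)*v^2/(2g) = 0.023 * 226.27737 * 2.3104 / 19.62 = 0.612854 m

0.612854 m


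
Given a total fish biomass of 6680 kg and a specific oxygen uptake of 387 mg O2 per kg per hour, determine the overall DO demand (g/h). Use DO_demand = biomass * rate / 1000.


Total O2 consumption (mg/h) = 6680 kg * 387 mg/(kg*h) = 2585160 mg/h
Convert to g/h: 2585160 / 1000 = 2585.16 g/h

2585.16 g/h


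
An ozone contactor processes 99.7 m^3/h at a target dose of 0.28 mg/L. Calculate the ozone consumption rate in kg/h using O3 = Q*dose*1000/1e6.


O3 demand (mg/h) = Q * dose * 1000 = 99.7 * 0.28 * 1000 = 27916 mg/h
Convert mg to kg: 27916 / 1e6 = 0.027916 kg/h

0.027916 kg/h


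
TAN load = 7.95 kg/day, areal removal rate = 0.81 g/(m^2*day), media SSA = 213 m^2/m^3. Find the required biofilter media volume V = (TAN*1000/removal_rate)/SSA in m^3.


A = 7.95*1000 / 0.81 = 9814.8148 m^2
V = 9814.8148 / 213 = 46.0789

46.0789 m^3


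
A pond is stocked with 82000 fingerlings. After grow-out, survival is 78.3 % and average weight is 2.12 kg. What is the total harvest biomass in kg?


Survivors = 82000 * 78.3/100 = 64206 fish
Harvest biomass = survivors * W_f = 64206 * 2.12 = 136116.72 kg

136116.72 kg


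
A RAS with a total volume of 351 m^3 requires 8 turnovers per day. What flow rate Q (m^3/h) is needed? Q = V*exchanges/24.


Daily recirculation volume = 351 m^3 * 8 = 2808 m^3/day
Flow rate Q = daily volume / 24 h = 2808 / 24 = 117 m^3/h

117 m^3/h


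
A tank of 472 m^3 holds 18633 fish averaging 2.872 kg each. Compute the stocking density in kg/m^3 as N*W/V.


Total biomass = 18633 fish * 2.872 kg = 53513.976 kg
Density = total biomass / volume = 53513.976 / 472 = 113.377 kg/m^3

113.377 kg/m^3


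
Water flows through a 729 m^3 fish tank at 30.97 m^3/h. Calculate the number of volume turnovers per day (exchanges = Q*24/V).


Daily flow volume = 30.97 m^3/h * 24 h = 743.28 m^3/day
Exchanges = daily flow / tank volume = 743.28 / 729 = 1.01959 exchanges/day

1.01959 exchanges/day


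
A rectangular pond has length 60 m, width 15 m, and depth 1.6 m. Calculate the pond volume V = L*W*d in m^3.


Base area = L * W = 60 * 15 = 900 m^2
Volume = area * depth = 900 * 1.6 = 1440 m^3

1440 m^3


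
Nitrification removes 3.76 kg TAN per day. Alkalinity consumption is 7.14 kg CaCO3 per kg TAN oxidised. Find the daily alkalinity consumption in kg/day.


Alkalinity factor: 7.14 kg CaCO3 consumed per kg TAN nitrified
alk = 3.76 kg TAN * 7.14 = 26.8464 kg CaCO3/day

26.8464 kg CaCO3/day


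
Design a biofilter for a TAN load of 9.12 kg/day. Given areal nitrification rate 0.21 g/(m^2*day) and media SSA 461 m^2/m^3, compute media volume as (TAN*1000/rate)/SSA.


A = 9.12*1000 / 0.21 = 43428.571 m^2
V = 43428.571 / 461 = 94.2051

94.2051 m^3


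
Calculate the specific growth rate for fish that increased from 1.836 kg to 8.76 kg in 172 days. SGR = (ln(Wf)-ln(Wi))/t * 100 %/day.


ln(W_f) = ln(8.76) = 2.1701959
ln(W_i) = ln(1.836) = 0.60758929
ln(W_f) - ln(W_i) = 2.1701959 - 0.60758929 = 1.5626066
SGR = 1.5626066 / 172 * 100 = 0.908492 %/day

0.908492 %/day


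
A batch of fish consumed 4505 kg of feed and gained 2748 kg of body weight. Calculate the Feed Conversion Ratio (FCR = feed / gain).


FCR = feed consumed / weight gained
FCR = 4505 kg / 2748 kg = 1.63937

1.63937


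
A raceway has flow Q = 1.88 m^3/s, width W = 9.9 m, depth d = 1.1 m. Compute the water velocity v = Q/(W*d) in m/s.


Cross-sectional area = W * d = 9.9 * 1.1 = 10.89 m^2
Velocity = Q / A = 1.88 / 10.89 = 0.172635 m/s

0.172635 m/s


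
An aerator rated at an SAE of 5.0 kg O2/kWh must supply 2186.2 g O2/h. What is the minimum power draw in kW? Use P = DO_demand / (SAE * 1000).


SAE in g O2/kWh = 5.0 * 1000 = 5000 g/kWh
P = DO_demand / SAE_g = 2186.2 / 5000 = 0.43724 kW

0.43724 kW


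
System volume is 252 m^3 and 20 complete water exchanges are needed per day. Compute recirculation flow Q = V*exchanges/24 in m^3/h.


Daily recirculation volume = 252 m^3 * 20 = 5040 m^3/day
Flow rate Q = daily volume / 24 h = 5040 / 24 = 210 m^3/h

210 m^3/h


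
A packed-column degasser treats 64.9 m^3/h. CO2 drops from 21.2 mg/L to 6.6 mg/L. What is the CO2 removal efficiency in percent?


CO2_out / CO2_in = 6.6 / 21.2 = 0.31132075
Fraction remaining = 0.31132075
efficiency = (1 - 0.31132075) * 100 = 68.8679 %

68.8679 %


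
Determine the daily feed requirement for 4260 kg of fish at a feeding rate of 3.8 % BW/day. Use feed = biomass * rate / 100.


Feeding rate fraction = 3.8% / 100 = 0.038
Daily feed = 4260 kg * 0.038 = 161.88 kg/day

161.88 kg/day


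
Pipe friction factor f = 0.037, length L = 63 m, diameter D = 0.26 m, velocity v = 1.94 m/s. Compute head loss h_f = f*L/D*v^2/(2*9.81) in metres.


v^2 = 1.94^2 = 3.7636 m^2/s^2
L/D = 63/0.26 = 242.30769
h_f = f*(L/D)*v^2/(2g) = 0.037 * 242.30769 * 3.7636 / 19.62 = 1.71978 m

1.71978 m


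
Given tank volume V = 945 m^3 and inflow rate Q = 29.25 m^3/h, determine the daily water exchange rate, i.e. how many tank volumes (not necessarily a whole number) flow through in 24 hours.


Daily flow volume = 29.25 m^3/h * 24 h = 702 m^3/day
Exchanges = daily flow / tank volume = 702 / 945 = 0.742857 exchanges/day

0.742857 exchanges/day


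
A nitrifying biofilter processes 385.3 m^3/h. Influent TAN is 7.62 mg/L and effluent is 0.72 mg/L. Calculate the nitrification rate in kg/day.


Concentration drop: TAN_in - TAN_out = 7.62 - 0.72 = 6.9 mg/L
Hourly TAN removed = Q * dTAN = 385.3 m^3/h * 6.9 mg/L = 2658.57 g/h  (m^3/h * mg/L = g/h)
Daily TAN removed = 2658.57 * 24 = 63805.68 g/day
Convert to kg/day: 63805.68 / 1000 = 63.80568 kg/day

63.80568 kg/day


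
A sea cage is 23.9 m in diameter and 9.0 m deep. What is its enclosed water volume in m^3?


r = d/2 = 23.9/2 = 11.95 m
Base area = pi*r^2 = pi*11.95^2 = 448.62728 m^2
Volume = 448.62728 * 9.0 = 4037.65 m^3

4037.65 m^3


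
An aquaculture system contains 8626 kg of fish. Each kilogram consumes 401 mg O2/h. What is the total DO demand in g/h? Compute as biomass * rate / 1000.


Total O2 consumption (mg/h) = 8626 kg * 401 mg/(kg*h) = 3459026 mg/h
Convert to g/h: 3459026 / 1000 = 3459.026 g/h

3459.026 g/h


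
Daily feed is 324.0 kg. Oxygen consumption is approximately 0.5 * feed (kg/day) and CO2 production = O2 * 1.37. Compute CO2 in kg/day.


O2 = 324.0 * 0.5 = 162
CO2 = 162 * 1.37 = 221.94

221.94 kg/day


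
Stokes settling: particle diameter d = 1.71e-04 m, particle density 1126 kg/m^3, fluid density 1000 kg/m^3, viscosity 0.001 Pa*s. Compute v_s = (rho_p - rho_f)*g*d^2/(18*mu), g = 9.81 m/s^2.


Density difference: rho_p - rho_f = 1126 - 1000 = 126 kg/m^3
d^2 = (1.71e-04)^2 = 2.9241e-08 m^2
Numerator = (rho_p - rho_f) * g * d^2 = 126 * 9.81 * 2.9241e-08 = 3.614363e-05
Denominator = 18 * mu = 18 * 0.001 = 0.018
v_s = 3.614363e-05 / 0.018 = 0.00200798 m/s
Check: Re = rho_f * v_s * d / mu = 1000 * 0.00200798 * 1.71e-04 / 0.001 = 0.343 < 1, so Stokes' law applies.

0.00200798 m/s


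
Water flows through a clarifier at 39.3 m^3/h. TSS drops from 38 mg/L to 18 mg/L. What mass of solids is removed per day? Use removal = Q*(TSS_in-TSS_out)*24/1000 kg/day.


Concentration drop: TSS_in - TSS_out = 38 - 18 = 20 mg/L
Hourly solids removed = Q * dTSS = 39.3 m^3/h * 20 mg/L = 786 g/h  (m^3/h * mg/L = g/h)
Daily solids removed = 786 * 24 = 18864 g/day
Convert g to kg: 18864 / 1000 = 18.864 kg/day

18.864 kg/day


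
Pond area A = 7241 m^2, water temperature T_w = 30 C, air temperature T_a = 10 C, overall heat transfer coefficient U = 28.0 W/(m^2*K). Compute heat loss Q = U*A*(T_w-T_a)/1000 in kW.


Temperature difference dT = 30 - 10 = 20 K
Heat loss (W) = U * A * dT = 28.0 * 7241 * 20 = 4054960 W
Convert to kW: 4054960 / 1000 = 4054.96 kW

4054.96 kW


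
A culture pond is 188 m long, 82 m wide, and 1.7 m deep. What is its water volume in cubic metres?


Base area = L * W = 188 * 82 = 15416 m^2
Volume = area * depth = 15416 * 1.7 = 26207.2 m^3

26207.2 m^3


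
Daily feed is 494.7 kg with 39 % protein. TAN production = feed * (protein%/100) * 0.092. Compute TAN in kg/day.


Protein in feed = 494.7 * 39/100 = 192.933 kg/day
TAN = protein * 0.092 = 192.933 * 0.092 = 17.749836 kg/day

17.749836 kg/day


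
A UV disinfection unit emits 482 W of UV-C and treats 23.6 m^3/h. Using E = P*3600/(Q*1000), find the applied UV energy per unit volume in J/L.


Energy delivered per hour = 482 W * 3600 s = 1735200 J/h
Volume treated per hour = 23.6 m^3/h * 1000 = 23600 L/h
dose = 1735200 / 23600 = 73.5254 J/L

73.5254 J/L


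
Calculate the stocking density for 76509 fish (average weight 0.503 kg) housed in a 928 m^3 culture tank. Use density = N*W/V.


Total biomass = 76509 fish * 0.503 kg = 38484.027 kg
Density = total biomass / volume = 38484.027 / 928 = 41.4699 kg/m^3

41.4699 kg/m^3


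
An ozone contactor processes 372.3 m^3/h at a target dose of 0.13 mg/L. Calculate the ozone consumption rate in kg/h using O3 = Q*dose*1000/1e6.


O3 demand (mg/h) = Q * dose * 1000 = 372.3 * 0.13 * 1000 = 48399 mg/h
Convert mg to kg: 48399 / 1e6 = 0.048399 kg/h

0.048399 kg/h


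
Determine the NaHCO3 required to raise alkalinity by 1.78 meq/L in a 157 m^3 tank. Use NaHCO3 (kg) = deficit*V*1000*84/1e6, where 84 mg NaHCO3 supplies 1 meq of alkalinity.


Tank volume in L = 157 m^3 * 1000 = 157000 L
Total meq required = 1.78 meq/L * 157000 L = 279460 meq
NaHCO3 mass = 279460 meq * 84 mg/meq / 1e6 = 23.4746 kg

23.4746 kg


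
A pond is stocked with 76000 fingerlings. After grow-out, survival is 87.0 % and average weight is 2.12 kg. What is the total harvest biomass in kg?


Survivors = 76000 * 87.0/100 = 66120 fish
Harvest biomass = survivors * W_f = 66120 * 2.12 = 140174.4 kg

140174.4 kg


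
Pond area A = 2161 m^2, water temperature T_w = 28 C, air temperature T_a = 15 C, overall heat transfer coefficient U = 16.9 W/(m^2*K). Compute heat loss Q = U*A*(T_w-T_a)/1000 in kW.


Temperature difference dT = 28 - 15 = 13 K
Heat loss (W) = U * A * dT = 16.9 * 2161 * 13 = 474771.7 W
Convert to kW: 474771.7 / 1000 = 474.7717 kW

474.7717 kW


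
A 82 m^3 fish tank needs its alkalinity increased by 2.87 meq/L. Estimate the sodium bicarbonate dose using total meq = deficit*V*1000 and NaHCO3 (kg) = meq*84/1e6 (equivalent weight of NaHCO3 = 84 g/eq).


Tank volume in L = 82 m^3 * 1000 = 82000 L
Total meq required = 2.87 meq/L * 82000 L = 235340 meq
NaHCO3 mass = 235340 meq * 84 mg/meq / 1e6 = 19.7686 kg

19.7686 kg


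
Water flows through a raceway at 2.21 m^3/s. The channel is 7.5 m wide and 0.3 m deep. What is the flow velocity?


Cross-sectional area = W * d = 7.5 * 0.3 = 2.25 m^2
Velocity = Q / A = 2.21 / 2.25 = 0.982222 m/s

0.982222 m/s


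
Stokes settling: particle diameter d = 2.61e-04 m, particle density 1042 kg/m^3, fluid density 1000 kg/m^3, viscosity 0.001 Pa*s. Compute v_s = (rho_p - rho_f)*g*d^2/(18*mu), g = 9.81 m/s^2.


Density difference: rho_p - rho_f = 1042 - 1000 = 42 kg/m^3
d^2 = (2.61e-04)^2 = 6.8121e-08 m^2
Numerator = (rho_p - rho_f) * g * d^2 = 42 * 9.81 * 6.8121e-08 = 2.8067214e-05
Denominator = 18 * mu = 18 * 0.001 = 0.018
v_s = 2.8067214e-05 / 0.018 = 0.00155929 m/s
Check: Re = rho_f * v_s * d / mu = 1000 * 0.00155929 * 2.61e-04 / 0.001 = 0.407 < 1, so Stokes' law applies.

0.00155929 m/s


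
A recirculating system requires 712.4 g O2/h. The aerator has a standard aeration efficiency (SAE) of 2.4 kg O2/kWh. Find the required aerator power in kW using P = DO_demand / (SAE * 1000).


SAE in g O2/kWh = 2.4 * 1000 = 2400 g/kWh
P = DO_demand / SAE_g = 712.4 / 2400 = 0.296833 kW

0.296833 kW


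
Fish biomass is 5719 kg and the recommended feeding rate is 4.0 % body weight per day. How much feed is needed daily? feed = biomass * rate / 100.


Feeding rate fraction = 4.0% / 100 = 0.04
Daily feed = 5719 kg * 0.04 = 228.76 kg/day

228.76 kg/day


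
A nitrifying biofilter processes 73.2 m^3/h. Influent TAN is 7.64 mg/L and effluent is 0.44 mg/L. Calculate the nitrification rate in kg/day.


Concentration drop: TAN_in - TAN_out = 7.64 - 0.44 = 7.2 mg/L
Hourly TAN removed = Q * dTAN = 73.2 m^3/h * 7.2 mg/L = 527.04 g/h  (m^3/h * mg/L = g/h)
Daily TAN removed = 527.04 * 24 = 12648.96 g/day
Convert to kg/day: 12648.96 / 1000 = 12.64896 kg/day

12.64896 kg/day


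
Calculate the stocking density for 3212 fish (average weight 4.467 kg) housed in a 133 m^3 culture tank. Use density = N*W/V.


Total biomass = 3212 fish * 4.467 kg = 14348.004 kg
Density = total biomass / volume = 14348.004 / 133 = 107.88 kg/m^3

107.88 kg/m^3


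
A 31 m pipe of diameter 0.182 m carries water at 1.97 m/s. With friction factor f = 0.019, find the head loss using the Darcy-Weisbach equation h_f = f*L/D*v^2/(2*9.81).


v^2 = 1.97^2 = 3.8809 m^2/s^2
L/D = 31/0.182 = 170.32967
h_f = f*(L/D)*v^2/(2g) = 0.019 * 170.32967 * 3.8809 / 19.62 = 0.640144 m

0.640144 m


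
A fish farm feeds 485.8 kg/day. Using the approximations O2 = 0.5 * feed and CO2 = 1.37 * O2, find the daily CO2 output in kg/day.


O2 = 485.8 * 0.5 = 242.9
CO2 = 242.9 * 1.37 = 332.773

332.773 kg/day


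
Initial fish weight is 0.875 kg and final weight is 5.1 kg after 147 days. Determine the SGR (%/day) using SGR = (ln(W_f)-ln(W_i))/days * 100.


ln(W_f) = ln(5.1) = 1.6292405
ln(W_i) = ln(0.875) = -0.13353139
ln(W_f) - ln(W_i) = 1.6292405 - -0.13353139 = 1.7627719
SGR = 1.7627719 / 147 * 100 = 1.19916 %/day

1.19916 %/day


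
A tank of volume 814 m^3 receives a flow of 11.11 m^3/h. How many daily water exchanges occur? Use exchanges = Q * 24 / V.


Daily flow volume = 11.11 m^3/h * 24 h = 266.64 m^3/day
Exchanges = daily flow / tank volume = 266.64 / 814 = 0.327568 exchanges/day

0.327568 exchanges/day


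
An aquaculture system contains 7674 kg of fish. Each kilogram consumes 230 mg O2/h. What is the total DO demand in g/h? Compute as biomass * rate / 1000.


Total O2 consumption (mg/h) = 7674 kg * 230 mg/(kg*h) = 1765020 mg/h
Convert to g/h: 1765020 / 1000 = 1765.02 g/h

1765.02 g/h


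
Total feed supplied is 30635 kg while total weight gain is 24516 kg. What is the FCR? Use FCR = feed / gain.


FCR = feed consumed / weight gained
FCR = 30635 kg / 24516 kg = 1.24959

1.24959


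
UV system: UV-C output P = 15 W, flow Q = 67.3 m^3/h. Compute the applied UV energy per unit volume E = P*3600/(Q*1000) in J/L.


Energy delivered per hour = 15 W * 3600 s = 54000 J/h
Volume treated per hour = 67.3 m^3/h * 1000 = 67300 L/h
dose = 54000 / 67300 = 0.802377 J/L

0.802377 J/L


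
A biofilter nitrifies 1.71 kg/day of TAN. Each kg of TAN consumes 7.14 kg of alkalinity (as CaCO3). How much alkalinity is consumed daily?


Alkalinity factor: 7.14 kg CaCO3 consumed per kg TAN nitrified
alk = 1.71 kg TAN * 7.14 = 12.2094 kg CaCO3/day

12.2094 kg CaCO3/day


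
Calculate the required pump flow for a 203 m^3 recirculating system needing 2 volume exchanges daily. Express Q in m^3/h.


Daily recirculation volume = 203 m^3 * 2 = 406 m^3/day
Flow rate Q = daily volume / 24 h = 406 / 24 = 16.9167 m^3/h

16.9167 m^3/h


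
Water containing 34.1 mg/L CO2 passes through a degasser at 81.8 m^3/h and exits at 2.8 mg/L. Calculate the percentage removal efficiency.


CO2_out / CO2_in = 2.8 / 34.1 = 0.082111437
Fraction remaining = 0.082111437
efficiency = (1 - 0.082111437) * 100 = 91.7889 %

91.7889 %


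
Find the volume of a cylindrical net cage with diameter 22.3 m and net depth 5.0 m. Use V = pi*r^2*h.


r = d/2 = 22.3/2 = 11.15 m
Base area = pi*r^2 = pi*11.15^2 = 390.57065 m^2
Volume = 390.57065 * 5.0 = 1952.85 m^3

1952.85 m^3


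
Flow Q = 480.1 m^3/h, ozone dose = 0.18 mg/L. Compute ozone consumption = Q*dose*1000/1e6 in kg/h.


O3 demand (mg/h) = Q * dose * 1000 = 480.1 * 0.18 * 1000 = 86418 mg/h
Convert mg to kg: 86418 / 1e6 = 0.086418 kg/h

0.086418 kg/h


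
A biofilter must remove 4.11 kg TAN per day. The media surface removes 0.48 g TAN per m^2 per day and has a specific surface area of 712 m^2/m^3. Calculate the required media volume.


A = 4.11*1000 / 0.48 = 8562.5 m^2
V = 8562.5 / 712 = 12.026

12.026 m^3


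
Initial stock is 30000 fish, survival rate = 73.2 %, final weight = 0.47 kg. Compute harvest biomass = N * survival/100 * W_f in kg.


Survivors = 30000 * 73.2/100 = 21960 fish
Harvest biomass = survivors * W_f = 21960 * 0.47 = 10321.2 kg

10321.2 kg


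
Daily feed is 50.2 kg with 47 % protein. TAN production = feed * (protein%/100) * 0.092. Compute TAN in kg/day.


Protein in feed = 50.2 * 47/100 = 23.594 kg/day
TAN = protein * 0.092 = 23.594 * 0.092 = 2.170648 kg/day

2.170648 kg/day


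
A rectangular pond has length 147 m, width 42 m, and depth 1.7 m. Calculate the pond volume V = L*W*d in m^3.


Base area = L * W = 147 * 42 = 6174 m^2
Volume = area * depth = 6174 * 1.7 = 10495.8 m^3

10495.8 m^3


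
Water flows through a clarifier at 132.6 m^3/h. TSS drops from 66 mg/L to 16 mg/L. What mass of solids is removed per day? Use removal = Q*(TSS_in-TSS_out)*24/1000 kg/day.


Concentration drop: TSS_in - TSS_out = 66 - 16 = 50 mg/L
Hourly solids removed = Q * dTSS = 132.6 m^3/h * 50 mg/L = 6630 g/h  (m^3/h * mg/L = g/h)
Daily solids removed = 6630 * 24 = 159120 g/day
Convert g to kg: 159120 / 1000 = 159.12 kg/day

159.12 kg/day


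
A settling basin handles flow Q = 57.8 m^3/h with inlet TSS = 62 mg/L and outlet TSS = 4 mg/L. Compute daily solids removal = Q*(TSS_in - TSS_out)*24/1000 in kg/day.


Concentration drop: TSS_in - TSS_out = 62 - 4 = 58 mg/L
Hourly solids removed = Q * dTSS = 57.8 m^3/h * 58 mg/L = 3352.4 g/h  (m^3/h * mg/L = g/h)
Daily solids removed = 3352.4 * 24 = 80457.6 g/day
Convert g to kg: 80457.6 / 1000 = 80.4576 kg/day

80.4576 kg/day


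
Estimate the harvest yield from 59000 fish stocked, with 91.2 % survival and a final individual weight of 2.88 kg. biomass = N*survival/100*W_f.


Survivors = 59000 * 91.2/100 = 53808 fish
Harvest biomass = survivors * W_f = 53808 * 2.88 = 154967.04 kg

154967.04 kg


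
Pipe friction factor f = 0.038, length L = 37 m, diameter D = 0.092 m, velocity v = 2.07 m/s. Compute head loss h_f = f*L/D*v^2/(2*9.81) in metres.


v^2 = 2.07^2 = 4.2849 m^2/s^2
L/D = 37/0.092 = 402.17391
h_f = f*(L/D)*v^2/(2g) = 0.038 * 402.17391 * 4.2849 / 19.62 = 3.33764 m

3.33764 m


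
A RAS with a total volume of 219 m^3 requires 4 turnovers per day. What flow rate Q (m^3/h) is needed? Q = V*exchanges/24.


Daily recirculation volume = 219 m^3 * 4 = 876 m^3/day
Flow rate Q = daily volume / 24 h = 876 / 24 = 36.5 m^3/h

36.5 m^3/h


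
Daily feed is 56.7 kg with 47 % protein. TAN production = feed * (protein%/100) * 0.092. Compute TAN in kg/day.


Protein in feed = 56.7 * 47/100 = 26.649 kg/day
TAN = protein * 0.092 = 26.649 * 0.092 = 2.451708 kg/day

2.451708 kg/day


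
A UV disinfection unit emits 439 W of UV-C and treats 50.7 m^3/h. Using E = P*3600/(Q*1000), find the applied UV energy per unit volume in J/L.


Energy delivered per hour = 439 W * 3600 s = 1580400 J/h
Volume treated per hour = 50.7 m^3/h * 1000 = 50700 L/h
dose = 1580400 / 50700 = 31.1716 J/L

31.1716 J/L


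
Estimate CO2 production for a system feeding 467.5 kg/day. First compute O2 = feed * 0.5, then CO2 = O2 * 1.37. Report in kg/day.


O2 = 467.5 * 0.5 = 233.75
CO2 = 233.75 * 1.37 = 320.2375

320.2375 kg/day


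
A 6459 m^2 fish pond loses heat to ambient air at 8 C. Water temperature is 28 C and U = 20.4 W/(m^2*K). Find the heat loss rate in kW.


Temperature difference dT = 28 - 8 = 20 K
Heat loss (W) = U * A * dT = 20.4 * 6459 * 20 = 2635272 W
Convert to kW: 2635272 / 1000 = 2635.272 kW

2635.272 kW


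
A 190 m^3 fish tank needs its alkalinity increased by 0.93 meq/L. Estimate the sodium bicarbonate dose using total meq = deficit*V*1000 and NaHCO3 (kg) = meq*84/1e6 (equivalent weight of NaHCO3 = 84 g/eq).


Tank volume in L = 190 m^3 * 1000 = 190000 L
Total meq required = 0.93 meq/L * 190000 L = 176700 meq
NaHCO3 mass = 176700 meq * 84 mg/meq / 1e6 = 14.8428 kg

14.8428 kg


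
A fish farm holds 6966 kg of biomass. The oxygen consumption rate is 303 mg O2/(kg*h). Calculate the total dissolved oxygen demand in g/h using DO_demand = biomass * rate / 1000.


Total O2 consumption (mg/h) = 6966 kg * 303 mg/(kg*h) = 2110698 mg/h
Convert to g/h: 2110698 / 1000 = 2110.698 g/h

2110.698 g/h


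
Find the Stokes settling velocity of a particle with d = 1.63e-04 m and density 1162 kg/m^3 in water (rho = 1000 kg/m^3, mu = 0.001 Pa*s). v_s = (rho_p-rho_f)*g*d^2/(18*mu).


Density difference: rho_p - rho_f = 1162 - 1000 = 162 kg/m^3
d^2 = (1.63e-04)^2 = 2.6569e-08 m^2
Numerator = (rho_p - rho_f) * g * d^2 = 162 * 9.81 * 2.6569e-08 = 4.2223986e-05
Denominator = 18 * mu = 18 * 0.001 = 0.018
v_s = 4.2223986e-05 / 0.018 = 0.00234578 m/s
Check: Re = rho_f * v_s * d / mu = 1000 * 0.00234578 * 1.63e-04 / 0.001 = 0.382 < 1, so Stokes' law applies.

0.00234578 m/s


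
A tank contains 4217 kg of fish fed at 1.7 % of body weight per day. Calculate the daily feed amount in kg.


Feeding rate fraction = 1.7% / 100 = 0.017
Daily feed = 4217 kg * 0.017 = 71.689 kg/day

71.689 kg/day


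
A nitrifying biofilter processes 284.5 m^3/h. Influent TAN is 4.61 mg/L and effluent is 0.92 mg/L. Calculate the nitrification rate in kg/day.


Concentration drop: TAN_in - TAN_out = 4.61 - 0.92 = 3.69 mg/L
Hourly TAN removed = Q * dTAN = 284.5 m^3/h * 3.69 mg/L = 1049.805 g/h  (m^3/h * mg/L = g/h)
Daily TAN removed = 1049.805 * 24 = 25195.32 g/day
Convert to kg/day: 25195.32 / 1000 = 25.19532 kg/day

25.19532 kg/day


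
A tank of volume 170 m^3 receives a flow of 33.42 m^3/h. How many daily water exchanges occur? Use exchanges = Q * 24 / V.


Daily flow volume = 33.42 m^3/h * 24 h = 802.08 m^3/day
Exchanges = daily flow / tank volume = 802.08 / 170 = 4.71812 exchanges/day

4.71812 exchanges/day


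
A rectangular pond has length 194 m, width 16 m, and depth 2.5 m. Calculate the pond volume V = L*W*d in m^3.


Base area = L * W = 194 * 16 = 3104 m^2
Volume = area * depth = 3104 * 2.5 = 7760 m^3

7760 m^3


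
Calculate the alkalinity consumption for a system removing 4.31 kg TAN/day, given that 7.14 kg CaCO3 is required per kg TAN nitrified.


Alkalinity factor: 7.14 kg CaCO3 consumed per kg TAN nitrified
alk = 4.31 kg TAN * 7.14 = 30.7734 kg CaCO3/day

30.7734 kg CaCO3/day


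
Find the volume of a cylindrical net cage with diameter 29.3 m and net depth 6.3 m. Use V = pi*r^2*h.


r = d/2 = 29.3/2 = 14.65 m
Base area = pi*r^2 = pi*14.65^2 = 674.25647 m^2
Volume = 674.25647 * 6.3 = 4247.82 m^3

4247.82 m^3


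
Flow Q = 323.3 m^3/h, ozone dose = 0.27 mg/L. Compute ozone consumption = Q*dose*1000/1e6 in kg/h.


O3 demand (mg/h) = Q * dose * 1000 = 323.3 * 0.27 * 1000 = 87291 mg/h
Convert mg to kg: 87291 / 1e6 = 0.087291 kg/h

0.087291 kg/h


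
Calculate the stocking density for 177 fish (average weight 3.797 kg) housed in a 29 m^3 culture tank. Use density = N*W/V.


Total biomass = 177 fish * 3.797 kg = 672.069 kg
Density = total biomass / volume = 672.069 / 29 = 23.1748 kg/m^3

23.1748 kg/m^3


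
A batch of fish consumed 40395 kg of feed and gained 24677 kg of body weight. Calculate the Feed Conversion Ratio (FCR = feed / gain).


FCR = feed consumed / weight gained
FCR = 40395 kg / 24677 kg = 1.63695

1.63695


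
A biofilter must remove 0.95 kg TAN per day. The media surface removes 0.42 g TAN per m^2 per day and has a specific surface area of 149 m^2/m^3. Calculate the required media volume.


A = 0.95*1000 / 0.42 = 2261.9048 m^2
V = 2261.9048 / 149 = 15.1806

15.1806 m^3


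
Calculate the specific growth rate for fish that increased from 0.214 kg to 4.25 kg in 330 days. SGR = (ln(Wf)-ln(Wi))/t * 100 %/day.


ln(W_f) = ln(4.25) = 1.446919
ln(W_i) = ln(0.214) = -1.5417793
ln(W_f) - ln(W_i) = 1.446919 - -1.5417793 = 2.9886983
SGR = 2.9886983 / 330 * 100 = 0.905666 %/day

0.905666 %/day


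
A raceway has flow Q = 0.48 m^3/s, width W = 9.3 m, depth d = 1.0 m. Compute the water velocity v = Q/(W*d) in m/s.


Cross-sectional area = W * d = 9.3 * 1.0 = 9.3 m^2
Velocity = Q / A = 0.48 / 9.3 = 0.0516129 m/s

0.0516129 m/s


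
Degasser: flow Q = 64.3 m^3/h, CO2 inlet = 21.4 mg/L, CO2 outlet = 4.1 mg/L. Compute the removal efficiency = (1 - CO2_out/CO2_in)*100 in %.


CO2_out / CO2_in = 4.1 / 21.4 = 0.19158879
Fraction remaining = 0.19158879
efficiency = (1 - 0.19158879) * 100 = 80.8411 %

80.8411 %


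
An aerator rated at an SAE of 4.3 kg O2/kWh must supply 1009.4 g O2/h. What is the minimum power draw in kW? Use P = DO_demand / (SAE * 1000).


SAE in g O2/kWh = 4.3 * 1000 = 4300 g/kWh
P = DO_demand / SAE_g = 1009.4 / 4300 = 0.234744 kW

0.234744 kW


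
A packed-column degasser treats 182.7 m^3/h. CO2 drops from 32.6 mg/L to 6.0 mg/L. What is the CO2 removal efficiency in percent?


CO2_out / CO2_in = 6.0 / 32.6 = 0.18404908
Fraction remaining = 0.18404908
efficiency = (1 - 0.18404908) * 100 = 81.5951 %

81.5951 %


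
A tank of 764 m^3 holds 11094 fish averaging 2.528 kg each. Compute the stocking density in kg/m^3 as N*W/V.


Total biomass = 11094 fish * 2.528 kg = 28045.632 kg
Density = total biomass / volume = 28045.632 / 764 = 36.7089 kg/m^3

36.7089 kg/m^3


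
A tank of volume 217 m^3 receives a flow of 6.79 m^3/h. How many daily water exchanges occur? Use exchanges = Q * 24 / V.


Daily flow volume = 6.79 m^3/h * 24 h = 162.96 m^3/day
Exchanges = daily flow / tank volume = 162.96 / 217 = 0.750968 exchanges/day

0.750968 exchanges/day


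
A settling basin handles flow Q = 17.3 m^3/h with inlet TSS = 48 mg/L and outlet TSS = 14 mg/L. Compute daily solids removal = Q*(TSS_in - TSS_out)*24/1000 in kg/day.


Concentration drop: TSS_in - TSS_out = 48 - 14 = 34 mg/L
Hourly solids removed = Q * dTSS = 17.3 m^3/h * 34 mg/L = 588.2 g/h  (m^3/h * mg/L = g/h)
Daily solids removed = 588.2 * 24 = 14116.8 g/day
Convert g to kg: 14116.8 / 1000 = 14.1168 kg/day

14.1168 kg/day


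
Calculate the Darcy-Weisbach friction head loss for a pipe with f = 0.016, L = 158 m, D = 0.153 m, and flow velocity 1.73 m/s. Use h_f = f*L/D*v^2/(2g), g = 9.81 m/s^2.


v^2 = 1.73^2 = 2.9929 m^2/s^2
L/D = 158/0.153 = 1032.6797
h_f = f*(L/D)*v^2/(2g) = 0.016 * 1032.6797 * 2.9929 / 19.62 = 2.52045 m

2.52045 m


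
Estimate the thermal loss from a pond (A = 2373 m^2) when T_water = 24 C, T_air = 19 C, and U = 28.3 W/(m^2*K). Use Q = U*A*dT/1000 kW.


Temperature difference dT = 24 - 19 = 5 K
Heat loss (W) = U * A * dT = 28.3 * 2373 * 5 = 335779.5 W
Convert to kW: 335779.5 / 1000 = 335.7795 kW

335.7795 kW


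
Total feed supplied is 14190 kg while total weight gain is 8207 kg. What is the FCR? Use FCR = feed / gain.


FCR = feed consumed / weight gained
FCR = 14190 kg / 8207 kg = 1.72901

1.72901


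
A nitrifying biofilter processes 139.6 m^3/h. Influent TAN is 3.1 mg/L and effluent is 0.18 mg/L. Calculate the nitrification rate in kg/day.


Concentration drop: TAN_in - TAN_out = 3.1 - 0.18 = 2.92 mg/L
Hourly TAN removed = Q * dTAN = 139.6 m^3/h * 2.92 mg/L = 407.632 g/h  (m^3/h * mg/L = g/h)
Daily TAN removed = 407.632 * 24 = 9783.168 g/day
Convert to kg/day: 9783.168 / 1000 = 9.783168 kg/day

9.783168 kg/day


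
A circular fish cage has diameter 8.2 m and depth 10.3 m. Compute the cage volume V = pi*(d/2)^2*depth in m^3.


r = d/2 = 8.2/2 = 4.1 m
Base area = pi*r^2 = pi*4.1^2 = 52.810173 m^2
Volume = 52.810173 * 10.3 = 543.945 m^3

543.945 m^3


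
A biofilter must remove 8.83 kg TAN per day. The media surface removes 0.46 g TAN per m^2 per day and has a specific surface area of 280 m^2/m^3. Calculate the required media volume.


A = 8.83*1000 / 0.46 = 19195.652 m^2
V = 19195.652 / 280 = 68.5559

68.5559 m^3


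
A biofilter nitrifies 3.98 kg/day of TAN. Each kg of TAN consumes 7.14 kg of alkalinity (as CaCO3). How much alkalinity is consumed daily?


Alkalinity factor: 7.14 kg CaCO3 consumed per kg TAN nitrified
alk = 3.98 kg TAN * 7.14 = 28.4172 kg CaCO3/day

28.4172 kg CaCO3/day


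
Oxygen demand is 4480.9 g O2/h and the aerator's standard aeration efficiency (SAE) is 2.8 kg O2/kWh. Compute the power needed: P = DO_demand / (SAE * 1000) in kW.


SAE in g O2/kWh = 2.8 * 1000 = 2800 g/kWh
P = DO_demand / SAE_g = 4480.9 / 2800 = 1.60032 kW

1.60032 kW


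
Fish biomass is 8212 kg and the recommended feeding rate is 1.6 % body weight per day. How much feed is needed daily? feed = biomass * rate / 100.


Feeding rate fraction = 1.6% / 100 = 0.016
Daily feed = 8212 kg * 0.016 = 131.392 kg/day

131.392 kg/day


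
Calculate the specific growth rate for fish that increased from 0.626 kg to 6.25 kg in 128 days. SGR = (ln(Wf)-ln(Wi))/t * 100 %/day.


ln(W_f) = ln(6.25) = 1.8325815
ln(W_i) = ln(0.626) = -0.46840491
ln(W_f) - ln(W_i) = 1.8325815 - -0.46840491 = 2.3009864
SGR = 2.3009864 / 128 * 100 = 1.79765 %/day

1.79765 %/day


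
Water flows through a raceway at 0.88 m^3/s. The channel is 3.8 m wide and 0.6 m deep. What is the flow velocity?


Cross-sectional area = W * d = 3.8 * 0.6 = 2.28 m^2
Velocity = Q / A = 0.88 / 2.28 = 0.385965 m/s

0.385965 m/s


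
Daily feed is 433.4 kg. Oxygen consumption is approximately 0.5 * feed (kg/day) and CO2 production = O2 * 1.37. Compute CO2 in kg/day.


O2 = 433.4 * 0.5 = 216.7
CO2 = 216.7 * 1.37 = 296.879

296.879 kg/day


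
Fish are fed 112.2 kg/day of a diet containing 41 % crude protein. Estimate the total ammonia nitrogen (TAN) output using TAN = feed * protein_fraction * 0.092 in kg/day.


Protein in feed = 112.2 * 41/100 = 46.002 kg/day
TAN = protein * 0.092 = 46.002 * 0.092 = 4.232184 kg/day

4.232184 kg/day


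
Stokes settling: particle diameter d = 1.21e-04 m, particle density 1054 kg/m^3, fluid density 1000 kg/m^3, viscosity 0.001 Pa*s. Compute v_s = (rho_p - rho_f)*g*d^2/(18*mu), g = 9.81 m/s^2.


Density difference: rho_p - rho_f = 1054 - 1000 = 54 kg/m^3
d^2 = (1.21e-04)^2 = 1.4641e-08 m^2
Numerator = (rho_p - rho_f) * g * d^2 = 54 * 9.81 * 1.4641e-08 = 7.7559233e-06
Denominator = 18 * mu = 18 * 0.001 = 0.018
v_s = 7.7559233e-06 / 0.018 = 4.30885e-04 m/s
Check: Re = rho_f * v_s * d / mu = 1000 * 4.30885e-04 * 1.21e-04 / 0.001 = 0.0521 < 1, so Stokes' law applies.

4.30885e-04 m/s
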